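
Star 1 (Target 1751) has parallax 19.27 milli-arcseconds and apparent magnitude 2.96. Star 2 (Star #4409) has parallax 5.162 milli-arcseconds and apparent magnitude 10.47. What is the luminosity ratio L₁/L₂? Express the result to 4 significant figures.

L₁/L₂ = 72.42

d₁ = 1/p₁ = 1/0.01927″ = 51.894 pc; d₂ = 1/p₂ = 1/0.005162″ = 193.72 pc.
M₁ = m₁ − 5 log₁₀ d₁ + 5 = 2.96 − 8.5756 + 5 = -0.6156.
M₂ = 10.47 − 11.4359 + 5 = 4.0341.
L₁/L₂ = 10^(0.4(M₂ − M₁)) = 10^(0.4 × 4.6497) = 10^1.85988 = 72.424.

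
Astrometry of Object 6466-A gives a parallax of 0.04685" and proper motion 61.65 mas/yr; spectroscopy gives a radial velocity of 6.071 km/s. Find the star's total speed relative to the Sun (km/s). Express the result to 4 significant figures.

8.704 km/s

d = 1/p = 1/0.04685″ = 21.345 pc.
μ = 61.65 mas/yr = 0.06165 ″/yr.
v_t = 4.740 μ d = 4.740 × 0.06165 × 21.345 = 6.2375 km/s.
v = √(v_r² + v_t²) = √(6.071² + 6.2375²) = √75.7634 = 8.7042 km/s.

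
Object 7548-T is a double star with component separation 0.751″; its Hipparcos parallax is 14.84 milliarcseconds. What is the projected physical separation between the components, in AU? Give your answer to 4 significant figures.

50.61 AU

d = 1/p = 1/0.01484″ = 67.385 pc.
At distance d (pc), an angle of θ arcsec spans θ·d AU: s = 0.751 × 67.385 = 50.606 AU.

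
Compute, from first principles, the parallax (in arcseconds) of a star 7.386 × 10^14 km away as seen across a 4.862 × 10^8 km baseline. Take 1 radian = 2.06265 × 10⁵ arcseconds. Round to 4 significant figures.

0.1358 arcsec

θ ≈ B/d = (4.862 × 10^8) / (7.386 × 10^14) = 6.5827 × 10^-7 rad.
In arcseconds: 6.5827 × 10^-7 × 206265 = 0.13578″.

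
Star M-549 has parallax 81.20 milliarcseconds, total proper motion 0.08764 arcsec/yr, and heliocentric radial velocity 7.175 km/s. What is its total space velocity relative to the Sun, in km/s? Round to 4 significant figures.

d = 1/p = 1/0.08120″ = 12.315 pc.
v_t = 4.740 μ d = 4.740 × 0.08764 × 12.315 = 5.1158 km/s.
v = √(v_r² + v_t²) = √(7.175² + 5.1158²) = √77.652 = 8.812 km/s.

8.812 km/s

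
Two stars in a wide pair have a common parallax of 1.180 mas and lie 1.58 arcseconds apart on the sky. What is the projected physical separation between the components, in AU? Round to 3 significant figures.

d = 1/p = 1/0.001180″ = 847.46 pc.
At distance d (pc), an angle of θ arcsec spans θ·d AU: s = 1.58 × 847.46 = 1339 AU.

1340 AU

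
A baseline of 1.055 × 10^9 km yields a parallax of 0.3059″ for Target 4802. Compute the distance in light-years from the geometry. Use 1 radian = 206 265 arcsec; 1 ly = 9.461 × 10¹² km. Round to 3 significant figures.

75.2 ly

θ = 0.3059″ = 0.3059/206265 = 1.4830 × 10^-6 rad.
d = B/θ = (1.055 × 10^9) / (1.4830 × 10^-6) = 7.1140 × 10^14 km = (7.1140 × 10^14) / (9.461 × 10^12) ly = 75.193 ly.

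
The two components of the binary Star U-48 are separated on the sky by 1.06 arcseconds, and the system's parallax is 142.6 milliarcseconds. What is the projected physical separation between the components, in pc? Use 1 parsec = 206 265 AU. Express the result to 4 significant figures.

d = 1/p = 1/0.1426″ = 7.0126 pc.
At distance d (pc), an angle of θ arcsec spans θ·d AU: s = 1.06 × 7.0126 = 7.4334 AU.
= 7.4334 / 206265 = 3.6038 × 10^-5 pc.

3.604 × 10^-5 pc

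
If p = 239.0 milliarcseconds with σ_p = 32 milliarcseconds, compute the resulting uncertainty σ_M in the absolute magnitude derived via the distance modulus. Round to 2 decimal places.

σ_M = 0.29 mag

M = m − 5 log₁₀ d + 5 = m + 5 log₁₀ p + 5, so ∂M/∂p = 5/(p ln 10).
σ_M = (5/ln 10) · (σ_p/p) = 2.1715 × 32/239.0 = 2.1715 × 0.13389 = 0.29074.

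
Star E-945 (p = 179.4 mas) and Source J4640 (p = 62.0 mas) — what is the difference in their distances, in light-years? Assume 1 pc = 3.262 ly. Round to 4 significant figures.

d_A = 1/0.1794″ = 5.5741 pc; d_B = 1/0.06200″ = 16.129 pc.
|d_B − d_A| = |16.129 − 5.5741| = 10.555 pc = 10.555 × 3.262 ly = 34.43 ly.

34.43 ly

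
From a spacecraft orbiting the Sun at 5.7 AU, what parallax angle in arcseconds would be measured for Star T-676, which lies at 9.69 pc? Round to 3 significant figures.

0.588 arcsec

p (arcsec) = B (AU) / d (pc).
p = 5.7 / 9.69 = 0.58824 arcsec.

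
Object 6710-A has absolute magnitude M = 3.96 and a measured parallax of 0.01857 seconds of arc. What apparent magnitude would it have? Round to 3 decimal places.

m = 7.616

d = 1/p = 1/0.01857″ = 53.85 pc.
m − M = 5 log₁₀ d − 5 = 5 log₁₀(53.85) − 5 = 8.6559 − 5 = 3.6559.
m = M + (m − M) = 3.96 + 3.6559 = 7.616.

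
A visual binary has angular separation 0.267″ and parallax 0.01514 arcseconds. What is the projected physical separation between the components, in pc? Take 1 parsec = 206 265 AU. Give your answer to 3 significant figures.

d = 1/p = 1/0.01514″ = 66.05 pc.
At distance d (pc), an angle of θ arcsec spans θ·d AU: s = 0.267 × 66.05 = 17.635 AU.
= 17.635 / 206265 = 8.5497 × 10^-5 pc.

8.55 × 10^-5 pc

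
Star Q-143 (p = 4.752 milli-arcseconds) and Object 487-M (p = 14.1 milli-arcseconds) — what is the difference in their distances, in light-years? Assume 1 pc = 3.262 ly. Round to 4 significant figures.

455.1 ly

d_A = 1/0.004752″ = 210.44 pc; d_B = 1/0.01410″ = 70.922 pc.
|d_B − d_A| = |70.922 − 210.44| = 139.52 pc = 139.52 × 3.262 ly = 455.11 ly.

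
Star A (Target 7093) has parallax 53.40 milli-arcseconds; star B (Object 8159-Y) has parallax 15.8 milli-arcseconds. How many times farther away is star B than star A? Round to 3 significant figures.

Since d = 1/p, d_B/d_A = p_A/p_B.
= 53.40 / 15.8 = 3.3797.

3.38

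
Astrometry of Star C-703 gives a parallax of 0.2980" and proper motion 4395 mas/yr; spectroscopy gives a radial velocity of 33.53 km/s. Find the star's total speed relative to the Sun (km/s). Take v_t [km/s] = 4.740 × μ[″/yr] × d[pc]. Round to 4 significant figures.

d = 1/p = 1/0.2980″ = 3.3557 pc.
μ = 4395 mas/yr = 4.395 ″/yr.
v_t = 4.740 μ d = 4.740 × 4.395 × 3.3557 = 69.907 km/s.
v = √(v_r² + v_t²) = √(33.53² + 69.907²) = √6011.25 = 77.532 km/s.

77.53 km/s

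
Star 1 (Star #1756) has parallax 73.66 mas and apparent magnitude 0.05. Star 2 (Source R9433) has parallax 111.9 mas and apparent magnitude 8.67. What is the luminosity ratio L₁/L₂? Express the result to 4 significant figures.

L₁/L₂ = 6474

d₁ = 1/p₁ = 1/0.07366″ = 13.576 pc; d₂ = 1/p₂ = 1/0.1119″ = 8.9366 pc.
M₁ = m₁ − 5 log₁₀ d₁ + 5 = 0.05 − 5.6639 + 5 = -0.6139.
M₂ = 8.67 − 4.7559 + 5 = 8.9141.
L₁/L₂ = 10^(0.4(M₂ − M₁)) = 10^(0.4 × 9.5280) = 10^3.81120 = 6474.4.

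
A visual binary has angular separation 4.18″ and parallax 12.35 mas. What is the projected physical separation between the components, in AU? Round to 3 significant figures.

d = 1/p = 1/0.01235″ = 80.972 pc.
At distance d (pc), an angle of θ arcsec spans θ·d AU: s = 4.18 × 80.972 = 338.46 AU.

338 AU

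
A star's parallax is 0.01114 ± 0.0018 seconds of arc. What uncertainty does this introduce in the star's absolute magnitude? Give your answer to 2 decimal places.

σ_M = 0.35 mag

M = m − 5 log₁₀ d + 5 = m + 5 log₁₀ p + 5, so ∂M/∂p = 5/(p ln 10).
σ_M = (5/ln 10) · (σ_p/p) = 2.1715 × 0.0018/0.01114 = 2.1715 × 0.16158 = 0.35087.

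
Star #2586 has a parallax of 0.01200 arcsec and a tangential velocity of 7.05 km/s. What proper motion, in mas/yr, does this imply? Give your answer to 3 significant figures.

17.8 mas/yr

d = 1/p = 1/0.01200″ = 83.333 pc.
μ = v_t / (4.74 d) = 7.05 / (4.74 × 83.333) = 7.05 / 395 = 0.017848 ″/yr = 17.848 mas/yr.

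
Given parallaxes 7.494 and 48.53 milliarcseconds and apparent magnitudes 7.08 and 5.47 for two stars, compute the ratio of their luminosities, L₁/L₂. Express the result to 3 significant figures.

L₁/L₂ = 9.52

d₁ = 1/p₁ = 1/0.007494″ = 133.44 pc; d₂ = 1/p₂ = 1/0.04853″ = 20.606 pc.
M₁ = m₁ − 5 log₁₀ d₁ + 5 = 7.08 − 10.6264 + 5 = 1.4536.
M₂ = 5.47 − 6.5700 + 5 = 3.9000.
L₁/L₂ = 10^(0.4(M₂ − M₁)) = 10^(0.4 × 2.4464) = 10^0.97856 = 9.5183.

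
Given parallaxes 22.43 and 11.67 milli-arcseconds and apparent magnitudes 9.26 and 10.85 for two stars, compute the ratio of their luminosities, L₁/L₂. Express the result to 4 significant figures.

d₁ = 1/p₁ = 1/0.02243″ = 44.583 pc; d₂ = 1/p₂ = 1/0.01167″ = 85.69 pc.
M₁ = m₁ − 5 log₁₀ d₁ + 5 = 9.26 − 8.2458 + 5 = 6.0142.
M₂ = 10.85 − 9.6647 + 5 = 6.1853.
L₁/L₂ = 10^(0.4(M₂ − M₁)) = 10^(0.4 × 0.1711) = 10^0.06844 = 1.1707.

L₁/L₂ = 1.171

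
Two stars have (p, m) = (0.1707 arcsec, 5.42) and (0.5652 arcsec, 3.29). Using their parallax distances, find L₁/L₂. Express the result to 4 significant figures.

L₁/L₂ = 1.541

d₁ = 1/p₁ = 1/0.1707″ = 5.8582 pc; d₂ = 1/p₂ = 1/0.5652″ = 1.7693 pc.
M₁ = m₁ − 5 log₁₀ d₁ + 5 = 5.42 − 3.8388 + 5 = 6.5812.
M₂ = 3.29 − 1.2390 + 5 = 7.0510.
L₁/L₂ = 10^(0.4(M₂ − M₁)) = 10^(0.4 × 0.4698) = 10^0.18792 = 1.5414.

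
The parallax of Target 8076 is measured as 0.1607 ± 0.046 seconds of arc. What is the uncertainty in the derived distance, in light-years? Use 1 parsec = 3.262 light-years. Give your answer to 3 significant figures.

d = 1/p, so σ_d = σ_p / p².
σ_d = 0.0460 / (0.1607)² = 0.0460 / 0.025824 = 1.7813 pc = 1.7813 × 3.262 ly = 5.8106 ly.

5.81 ly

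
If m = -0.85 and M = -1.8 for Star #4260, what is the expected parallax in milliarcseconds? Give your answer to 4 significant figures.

64.57 mas

m − M = -0.85 − (-1.8) = 0.95.
d = 10^((m−M)/5 + 1) = 10^1.190 = 15.488 pc.
p = 1/d = 1/15.488 = 0.064566 arcsec = 64.566 mas.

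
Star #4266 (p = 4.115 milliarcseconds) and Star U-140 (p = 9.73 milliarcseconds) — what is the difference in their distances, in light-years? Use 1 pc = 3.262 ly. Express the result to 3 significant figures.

457 ly

d_A = 1/0.004115″ = 243.01 pc; d_B = 1/0.009730″ = 102.77 pc.
|d_B − d_A| = |102.77 − 243.01| = 140.24 pc = 140.24 × 3.262 ly = 457.46 ly.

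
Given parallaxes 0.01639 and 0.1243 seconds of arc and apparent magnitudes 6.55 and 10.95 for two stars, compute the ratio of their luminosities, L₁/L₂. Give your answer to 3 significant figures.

L₁/L₂ = 3310

d₁ = 1/p₁ = 1/0.01639″ = 61.013 pc; d₂ = 1/p₂ = 1/0.1243″ = 8.0451 pc.
M₁ = m₁ − 5 log₁₀ d₁ + 5 = 6.55 − 8.9271 + 5 = 2.6229.
M₂ = 10.95 − 4.5277 + 5 = 11.4223.
L₁/L₂ = 10^(0.4(M₂ − M₁)) = 10^(0.4 × 8.7994) = 10^3.51976 = 3309.5.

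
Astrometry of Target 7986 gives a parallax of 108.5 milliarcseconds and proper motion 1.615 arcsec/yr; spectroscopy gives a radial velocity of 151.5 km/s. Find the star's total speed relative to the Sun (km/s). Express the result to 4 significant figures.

167.1 km/s

d = 1/p = 1/0.1085″ = 9.2166 pc.
v_t = 4.740 μ d = 4.740 × 1.615 × 9.2166 = 70.554 km/s.
v = √(v_r² + v_t²) = √(151.5² + 70.554²) = √27930.1 = 167.12 km/s.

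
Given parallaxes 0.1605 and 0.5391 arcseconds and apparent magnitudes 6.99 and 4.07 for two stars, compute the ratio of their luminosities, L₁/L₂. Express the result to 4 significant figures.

L₁/L₂ = 0.7663

d₁ = 1/p₁ = 1/0.1605″ = 6.2305 pc; d₂ = 1/p₂ = 1/0.5391″ = 1.8549 pc.
M₁ = m₁ − 5 log₁₀ d₁ + 5 = 6.99 − 3.9726 + 5 = 8.0174.
M₂ = 4.07 − 1.3416 + 5 = 7.7284.
L₁/L₂ = 10^(0.4(M₂ − M₁)) = 10^(0.4 × (-0.2890)) = 10^(-0.11560) = 0.7663.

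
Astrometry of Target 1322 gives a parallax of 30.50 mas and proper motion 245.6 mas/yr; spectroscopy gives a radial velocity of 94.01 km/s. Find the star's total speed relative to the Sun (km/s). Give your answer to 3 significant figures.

101 km/s

d = 1/p = 1/0.03050″ = 32.787 pc.
μ = 245.6 mas/yr = 0.2456 ″/yr.
v_t = 4.740 μ d = 4.740 × 0.2456 × 32.787 = 38.169 km/s.
v = √(v_r² + v_t²) = √(94.01² + 38.169²) = √10294.8 = 101.46 km/s.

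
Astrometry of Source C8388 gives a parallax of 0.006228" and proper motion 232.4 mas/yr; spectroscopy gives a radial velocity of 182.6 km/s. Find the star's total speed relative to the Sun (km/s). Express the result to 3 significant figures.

254 km/s

d = 1/p = 1/0.006228″ = 160.57 pc.
μ = 232.4 mas/yr = 0.2324 ″/yr.
v_t = 4.740 μ d = 4.740 × 0.2324 × 160.57 = 176.88 km/s.
v = √(v_r² + v_t²) = √(182.6² + 176.88²) = √64629.3 = 254.22 km/s.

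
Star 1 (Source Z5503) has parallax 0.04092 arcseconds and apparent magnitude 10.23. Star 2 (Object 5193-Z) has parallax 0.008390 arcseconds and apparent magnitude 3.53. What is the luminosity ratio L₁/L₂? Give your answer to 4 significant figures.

d₁ = 1/p₁ = 1/0.04092″ = 24.438 pc; d₂ = 1/p₂ = 1/0.008390″ = 119.19 pc.
M₁ = m₁ − 5 log₁₀ d₁ + 5 = 10.23 − 6.9403 + 5 = 8.2897.
M₂ = 3.53 − 10.3812 + 5 = -1.8512.
L₁/L₂ = 10^(0.4(M₂ − M₁)) = 10^(0.4 × (-10.1409)) = 10^(-4.05636) = 0.000087829.

L₁/L₂ = 8.783 × 10^-5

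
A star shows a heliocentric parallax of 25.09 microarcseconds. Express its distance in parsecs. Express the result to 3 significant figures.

p = 25.09 microarcseconds = 0.00002509 arcsec.
d = 1/p = 1/0.00002509 = 39857 pc.

39900 pc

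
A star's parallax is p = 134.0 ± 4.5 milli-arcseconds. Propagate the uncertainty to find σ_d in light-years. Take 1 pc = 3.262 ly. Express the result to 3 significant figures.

0.817 ly

d = 1/p, so σ_d = σ_p / p².
σ_d = 0.00450 / (0.1340)² = 0.00450 / 0.017956 = 0.25061 pc = 0.25061 × 3.262 ly = 0.81749 ly.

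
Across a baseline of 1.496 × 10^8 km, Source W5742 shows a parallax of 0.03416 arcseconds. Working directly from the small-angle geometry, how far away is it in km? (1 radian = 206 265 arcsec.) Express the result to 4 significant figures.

9.033 × 10^14 km

θ = 0.03416″ = 0.03416/206265 = 1.6561 × 10^-7 rad.
d = B/θ = (1.496 × 10^8) / (1.6561 × 10^-7) = 9.0333 × 10^14 km.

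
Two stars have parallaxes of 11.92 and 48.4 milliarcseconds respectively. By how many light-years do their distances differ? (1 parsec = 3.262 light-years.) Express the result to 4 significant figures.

206.3 ly

d_A = 1/0.01192″ = 83.893 pc; d_B = 1/0.04840″ = 20.661 pc.
|d_B − d_A| = |20.661 − 83.893| = 63.232 pc = 63.232 × 3.262 ly = 206.26 ly.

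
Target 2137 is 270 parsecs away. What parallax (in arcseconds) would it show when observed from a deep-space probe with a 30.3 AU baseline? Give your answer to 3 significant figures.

p (arcsec) = B (AU) / d (pc).
p = 30.3 / 270 = 0.11222 arcsec.

0.112 arcsec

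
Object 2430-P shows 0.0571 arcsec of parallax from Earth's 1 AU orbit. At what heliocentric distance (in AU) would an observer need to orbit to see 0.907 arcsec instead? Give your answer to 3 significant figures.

15.9 AU

Parallax scales linearly with baseline: p ∝ B, so B = p_target / p_Earth × 1 AU.
B = 0.907 / 0.0571 = 15.884 AU.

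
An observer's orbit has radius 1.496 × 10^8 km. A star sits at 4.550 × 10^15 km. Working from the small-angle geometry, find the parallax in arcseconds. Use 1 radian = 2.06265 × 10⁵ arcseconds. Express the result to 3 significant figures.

0.00678 arcsec

θ ≈ B/d = (1.496 × 10^8) / (4.550 × 10^15) = 3.2879 × 10^-8 rad.
In arcseconds: 3.2879 × 10^-8 × 206265 = 0.0067818″.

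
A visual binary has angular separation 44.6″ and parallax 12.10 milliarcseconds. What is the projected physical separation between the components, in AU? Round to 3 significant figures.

d = 1/p = 1/0.01210″ = 82.645 pc.
At distance d (pc), an angle of θ arcsec spans θ·d AU: s = 44.6 × 82.645 = 3686 AU.

3690 AU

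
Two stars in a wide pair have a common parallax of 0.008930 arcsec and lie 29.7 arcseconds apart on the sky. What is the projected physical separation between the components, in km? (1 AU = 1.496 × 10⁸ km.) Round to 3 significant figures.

4.98 × 10^11 km

d = 1/p = 1/0.008930″ = 111.98 pc.
At distance d (pc), an angle of θ arcsec spans θ·d AU: s = 29.7 × 111.98 = 3325.8 AU.
= 3325.8 × 1.496 × 10⁸ km = 4.9754 × 10^11 km.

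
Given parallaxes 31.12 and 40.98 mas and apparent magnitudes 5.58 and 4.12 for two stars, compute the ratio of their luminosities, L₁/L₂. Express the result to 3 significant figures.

L₁/L₂ = 0.452

d₁ = 1/p₁ = 1/0.03112″ = 32.134 pc; d₂ = 1/p₂ = 1/0.04098″ = 24.402 pc.
M₁ = m₁ − 5 log₁₀ d₁ + 5 = 5.58 − 7.5348 + 5 = 3.0452.
M₂ = 4.12 − 6.9371 + 5 = 2.1829.
L₁/L₂ = 10^(0.4(M₂ − M₁)) = 10^(0.4 × (-0.8623)) = 10^(-0.34492) = 0.45194.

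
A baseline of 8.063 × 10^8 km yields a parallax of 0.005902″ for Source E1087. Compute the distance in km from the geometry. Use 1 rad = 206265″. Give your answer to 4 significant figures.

θ = 0.005902″ = 0.005902/206265 = 2.8614 × 10^-8 rad.
d = B/θ = (8.063 × 10^8) / (2.8614 × 10^-8) = 2.8179 × 10^16 km.

2.818 × 10^16 km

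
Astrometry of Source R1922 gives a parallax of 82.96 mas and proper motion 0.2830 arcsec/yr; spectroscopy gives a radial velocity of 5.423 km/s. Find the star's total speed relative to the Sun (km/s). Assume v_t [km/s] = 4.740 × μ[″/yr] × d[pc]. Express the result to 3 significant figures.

17.1 km/s

d = 1/p = 1/0.08296″ = 12.054 pc.
v_t = 4.740 μ d = 4.740 × 0.2830 × 12.054 = 16.169 km/s.
v = √(v_r² + v_t²) = √(5.423² + 16.169²) = √290.845 = 17.054 km/s.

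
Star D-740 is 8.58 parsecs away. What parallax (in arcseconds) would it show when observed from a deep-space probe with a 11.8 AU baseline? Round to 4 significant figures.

1.375 arcsec

p (arcsec) = B (AU) / d (pc).
p = 11.8 / 8.58 = 1.3753 arcsec.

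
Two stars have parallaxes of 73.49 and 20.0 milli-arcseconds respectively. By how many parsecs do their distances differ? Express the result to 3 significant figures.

d_A = 1/0.07349″ = 13.607 pc; d_B = 1/0.02000″ = 50 pc.
|d_B − d_A| = |50 − 13.607| = 36.393 pc.

36.4 pc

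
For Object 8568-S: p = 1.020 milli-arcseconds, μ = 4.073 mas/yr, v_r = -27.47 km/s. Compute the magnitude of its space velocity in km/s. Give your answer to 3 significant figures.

d = 1/p = 1/0.001020″ = 980.39 pc.
μ = 4.073 mas/yr = 0.004073 ″/yr.
v_t = 4.740 μ d = 4.740 × 0.004073 × 980.39 = 18.927 km/s.
v = √(v_r² + v_t²) = √((-27.47)² + 18.927²) = √1112.83 = 33.359 km/s.

33.4 km/s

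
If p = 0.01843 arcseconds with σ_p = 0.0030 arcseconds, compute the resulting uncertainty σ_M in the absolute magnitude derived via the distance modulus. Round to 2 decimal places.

σ_M = 0.35 mag

M = m − 5 log₁₀ d + 5 = m + 5 log₁₀ p + 5, so ∂M/∂p = 5/(p ln 10).
σ_M = (5/ln 10) · (σ_p/p) = 2.1715 × 0.0030/0.01843 = 2.1715 × 0.16278 = 0.35348.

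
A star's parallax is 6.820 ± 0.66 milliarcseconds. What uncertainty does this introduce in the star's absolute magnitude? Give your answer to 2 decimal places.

M = m − 5 log₁₀ d + 5 = m + 5 log₁₀ p + 5, so ∂M/∂p = 5/(p ln 10).
σ_M = (5/ln 10) · (σ_p/p) = 2.1715 × 0.66/6.820 = 2.1715 × 0.096774 = 0.21014.

σ_M = 0.21 mag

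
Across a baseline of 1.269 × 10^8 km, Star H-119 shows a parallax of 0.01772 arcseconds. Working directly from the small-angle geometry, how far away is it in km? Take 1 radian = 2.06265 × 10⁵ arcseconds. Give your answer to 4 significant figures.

θ = 0.01772″ = 0.01772/206265 = 8.5909 × 10^-8 rad.
d = B/θ = (1.269 × 10^8) / (8.5909 × 10^-8) = 1.4771 × 10^15 km.

1.477 × 10^15 km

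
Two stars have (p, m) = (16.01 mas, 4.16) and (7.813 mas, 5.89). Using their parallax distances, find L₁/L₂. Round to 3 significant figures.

L₁/L₂ = 1.17

d₁ = 1/p₁ = 1/0.01601″ = 62.461 pc; d₂ = 1/p₂ = 1/0.007813″ = 127.99 pc.
M₁ = m₁ − 5 log₁₀ d₁ + 5 = 4.16 − 8.9780 + 5 = 0.1820.
M₂ = 5.89 − 10.5359 + 5 = 0.3541.
L₁/L₂ = 10^(0.4(M₂ − M₁)) = 10^(0.4 × 0.1721) = 10^0.06884 = 1.1718.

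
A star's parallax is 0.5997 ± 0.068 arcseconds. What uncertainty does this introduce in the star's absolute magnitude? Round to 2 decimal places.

σ_M = 0.25 mag

M = m − 5 log₁₀ d + 5 = m + 5 log₁₀ p + 5, so ∂M/∂p = 5/(p ln 10).
σ_M = (5/ln 10) · (σ_p/p) = 2.1715 × 0.068/0.5997 = 2.1715 × 0.11339 = 0.24623.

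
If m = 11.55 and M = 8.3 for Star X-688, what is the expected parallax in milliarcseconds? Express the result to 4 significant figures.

22.39 mas

m − M = 11.55 − 8.3 = 3.25.
d = 10^((m−M)/5 + 1) = 10^1.650 = 44.668 pc.
p = 1/d = 1/44.668 = 0.022387 arcsec = 22.387 mas.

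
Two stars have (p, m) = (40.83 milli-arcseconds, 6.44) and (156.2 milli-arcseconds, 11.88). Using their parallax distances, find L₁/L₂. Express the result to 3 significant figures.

L₁/L₂ = 2190

d₁ = 1/p₁ = 1/0.04083″ = 24.492 pc; d₂ = 1/p₂ = 1/0.1562″ = 6.402 pc.
M₁ = m₁ − 5 log₁₀ d₁ + 5 = 6.44 − 6.9451 + 5 = 4.4949.
M₂ = 11.88 − 4.0316 + 5 = 12.8484.
L₁/L₂ = 10^(0.4(M₂ − M₁)) = 10^(0.4 × 8.3535) = 10^3.34140 = 2194.8.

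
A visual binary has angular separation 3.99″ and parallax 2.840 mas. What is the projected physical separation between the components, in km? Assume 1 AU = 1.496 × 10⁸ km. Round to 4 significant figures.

2.102 × 10^11 km

d = 1/p = 1/0.002840″ = 352.11 pc.
At distance d (pc), an angle of θ arcsec spans θ·d AU: s = 3.99 × 352.11 = 1404.9 AU.
= 1404.9 × 1.496 × 10⁸ km = 2.1017 × 10^11 km.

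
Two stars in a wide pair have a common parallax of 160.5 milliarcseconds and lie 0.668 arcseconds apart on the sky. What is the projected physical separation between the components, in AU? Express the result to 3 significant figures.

4.16 AU

d = 1/p = 1/0.1605″ = 6.2305 pc.
At distance d (pc), an angle of θ arcsec spans θ·d AU: s = 0.668 × 6.2305 = 4.162 AU.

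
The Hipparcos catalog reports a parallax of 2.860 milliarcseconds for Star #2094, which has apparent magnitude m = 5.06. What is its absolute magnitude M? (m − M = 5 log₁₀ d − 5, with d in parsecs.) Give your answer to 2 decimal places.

M = -2.66

d = 1/p = 1/0.002860″ = 349.65 pc.
m − M = 5 log₁₀(349.65) − 5 = 12.7182 − 5 = 7.7182.
M = m − (m − M) = 5.06 − 7.7182 = -2.66.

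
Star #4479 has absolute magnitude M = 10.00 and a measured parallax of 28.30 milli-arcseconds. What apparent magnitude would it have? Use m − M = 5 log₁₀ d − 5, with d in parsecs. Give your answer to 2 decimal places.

d = 1/p = 1/0.02830″ = 35.336 pc.
m − M = 5 log₁₀ d − 5 = 5 log₁₀(35.336) − 5 = 7.7411 − 5 = 2.7411.
m = M + (m − M) = 10.00 + 2.7411 = 12.74.

m = 12.74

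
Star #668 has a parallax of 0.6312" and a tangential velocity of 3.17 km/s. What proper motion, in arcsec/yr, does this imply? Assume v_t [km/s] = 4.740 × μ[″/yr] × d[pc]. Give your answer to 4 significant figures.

0.4221 arcsec/yr

d = 1/p = 1/0.6312″ = 1.5843 pc.
μ = v_t / (4.74 d) = 3.17 / (4.74 × 1.5843) = 3.17 / 7.5096 = 0.42213 ″/yr.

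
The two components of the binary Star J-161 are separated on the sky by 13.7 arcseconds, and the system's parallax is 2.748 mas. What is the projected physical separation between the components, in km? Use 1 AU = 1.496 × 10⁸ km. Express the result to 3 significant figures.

d = 1/p = 1/0.002748″ = 363.9 pc.
At distance d (pc), an angle of θ arcsec spans θ·d AU: s = 13.7 × 363.9 = 4985.4 AU.
= 4985.4 × 1.496 × 10⁸ km = 7.4582 × 10^11 km.

7.46 × 10^11 km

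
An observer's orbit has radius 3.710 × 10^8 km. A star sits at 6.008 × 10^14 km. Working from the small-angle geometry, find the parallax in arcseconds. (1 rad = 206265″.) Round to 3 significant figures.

0.127 arcsec

θ ≈ B/d = (3.710 × 10^8) / (6.008 × 10^14) = 6.1751 × 10^-7 rad.
In arcseconds: 6.1751 × 10^-7 × 206265 = 0.12737″.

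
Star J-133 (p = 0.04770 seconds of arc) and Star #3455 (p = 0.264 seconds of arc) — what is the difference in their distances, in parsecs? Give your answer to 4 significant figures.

17.18 pc

d_A = 1/0.04770″ = 20.964 pc; d_B = 1/0.2640″ = 3.7879 pc.
|d_B − d_A| = |3.7879 − 20.964| = 17.176 pc.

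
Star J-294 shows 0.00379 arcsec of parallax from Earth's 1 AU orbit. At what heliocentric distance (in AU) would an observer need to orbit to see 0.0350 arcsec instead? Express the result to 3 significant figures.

9.23 AU

Parallax scales linearly with baseline: p ∝ B, so B = p_target / p_Earth × 1 AU.
B = 0.0350 / 0.00379 = 9.2348 AU.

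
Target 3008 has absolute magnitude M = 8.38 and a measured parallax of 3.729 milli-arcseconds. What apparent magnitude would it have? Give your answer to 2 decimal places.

m = 15.52

d = 1/p = 1/0.003729″ = 268.17 pc.
m − M = 5 log₁₀ d − 5 = 5 log₁₀(268.17) − 5 = 12.1421 − 5 = 7.1421.
m = M + (m − M) = 8.38 + 7.1421 = 15.52.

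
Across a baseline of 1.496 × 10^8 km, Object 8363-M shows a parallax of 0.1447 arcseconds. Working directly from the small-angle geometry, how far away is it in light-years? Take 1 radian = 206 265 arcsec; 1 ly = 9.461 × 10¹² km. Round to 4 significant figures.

22.54 ly

θ = 0.1447″ = 0.1447/206265 = 7.0152 × 10^-7 rad.
d = B/θ = (1.496 × 10^8) / (7.0152 × 10^-7) = 2.1325 × 10^14 km = (2.1325 × 10^14) / (9.461 × 10^12) ly = 22.54 ly.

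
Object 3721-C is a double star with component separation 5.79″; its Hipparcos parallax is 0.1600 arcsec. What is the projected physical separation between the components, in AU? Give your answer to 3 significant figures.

36.2 AU

d = 1/p = 1/0.1600″ = 6.25 pc.
At distance d (pc), an angle of θ arcsec spans θ·d AU: s = 5.79 × 6.25 = 36.188 AU.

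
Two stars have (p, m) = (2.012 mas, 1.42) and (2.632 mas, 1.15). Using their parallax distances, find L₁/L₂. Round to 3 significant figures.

d₁ = 1/p₁ = 1/0.002012″ = 497.02 pc; d₂ = 1/p₂ = 1/0.002632″ = 379.94 pc.
M₁ = m₁ − 5 log₁₀ d₁ + 5 = 1.42 − 13.4819 + 5 = -7.0619.
M₂ = 1.15 − 12.8986 + 5 = -6.7486.
L₁/L₂ = 10^(0.4(M₂ − M₁)) = 10^(0.4 × 0.3133) = 10^0.12532 = 1.3345.

L₁/L₂ = 1.33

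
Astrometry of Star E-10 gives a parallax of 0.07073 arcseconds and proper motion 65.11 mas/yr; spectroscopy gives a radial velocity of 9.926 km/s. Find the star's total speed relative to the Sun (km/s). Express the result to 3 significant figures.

d = 1/p = 1/0.07073″ = 14.138 pc.
μ = 65.11 mas/yr = 0.06511 ″/yr.
v_t = 4.740 μ d = 4.740 × 0.06511 × 14.138 = 4.3633 km/s.
v = √(v_r² + v_t²) = √(9.926² + 4.3633²) = √117.564 = 10.843 km/s.

10.8 km/s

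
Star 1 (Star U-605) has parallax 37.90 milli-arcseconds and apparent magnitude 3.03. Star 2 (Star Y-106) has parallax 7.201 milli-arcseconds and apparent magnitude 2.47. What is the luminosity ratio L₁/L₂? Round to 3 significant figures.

L₁/L₂ = 0.0216

d₁ = 1/p₁ = 1/0.03790″ = 26.385 pc; d₂ = 1/p₂ = 1/0.007201″ = 138.87 pc.
M₁ = m₁ − 5 log₁₀ d₁ + 5 = 3.03 − 7.1068 + 5 = 0.9232.
M₂ = 2.47 − 10.7130 + 5 = -3.2430.
L₁/L₂ = 10^(0.4(M₂ − M₁)) = 10^(0.4 × (-4.1662)) = 10^(-1.66648) = 0.021554.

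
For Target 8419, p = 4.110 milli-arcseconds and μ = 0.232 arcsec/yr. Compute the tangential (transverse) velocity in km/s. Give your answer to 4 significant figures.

d = 1/p = 1/0.004110″ = 243.31 pc.
v_t = 4.74 × μ × d = 4.74 × 0.232 × 243.31 = 267.56 km/s.

267.6 km/s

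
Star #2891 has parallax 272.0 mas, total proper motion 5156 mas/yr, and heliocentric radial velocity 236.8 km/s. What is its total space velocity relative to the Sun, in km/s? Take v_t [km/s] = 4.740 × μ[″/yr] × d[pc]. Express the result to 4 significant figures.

d = 1/p = 1/0.2720″ = 3.6765 pc.
μ = 5156 mas/yr = 5.156 ″/yr.
v_t = 4.740 μ d = 4.740 × 5.156 × 3.6765 = 89.852 km/s.
v = √(v_r² + v_t²) = √(236.8² + 89.852²) = √64147.6 = 253.27 km/s.

253.3 km/s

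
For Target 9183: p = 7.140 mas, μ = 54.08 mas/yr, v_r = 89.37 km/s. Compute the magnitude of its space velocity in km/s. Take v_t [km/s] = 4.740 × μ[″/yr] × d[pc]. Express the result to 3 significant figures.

96.3 km/s

d = 1/p = 1/0.007140″ = 140.06 pc.
μ = 54.08 mas/yr = 0.05408 ″/yr.
v_t = 4.740 μ d = 4.740 × 0.05408 × 140.06 = 35.903 km/s.
v = √(v_r² + v_t²) = √(89.37² + 35.903²) = √9276.02 = 96.312 km/s.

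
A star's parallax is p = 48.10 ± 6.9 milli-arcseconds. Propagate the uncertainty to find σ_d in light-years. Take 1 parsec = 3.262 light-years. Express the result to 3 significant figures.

d = 1/p, so σ_d = σ_p / p².
σ_d = 0.00690 / (0.04810)² = 0.00690 / 0.0023136 = 2.9824 pc = 2.9824 × 3.262 ly = 9.7286 ly.

9.73 ly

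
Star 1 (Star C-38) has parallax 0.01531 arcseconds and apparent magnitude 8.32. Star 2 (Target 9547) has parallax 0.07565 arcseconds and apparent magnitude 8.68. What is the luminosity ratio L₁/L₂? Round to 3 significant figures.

d₁ = 1/p₁ = 1/0.01531″ = 65.317 pc; d₂ = 1/p₂ = 1/0.07565″ = 13.219 pc.
M₁ = m₁ − 5 log₁₀ d₁ + 5 = 8.32 − 9.0751 + 5 = 4.2449.
M₂ = 8.68 − 5.6060 + 5 = 8.0740.
L₁/L₂ = 10^(0.4(M₂ − M₁)) = 10^(0.4 × 3.8291) = 10^1.53164 = 34.013.

L₁/L₂ = 34.0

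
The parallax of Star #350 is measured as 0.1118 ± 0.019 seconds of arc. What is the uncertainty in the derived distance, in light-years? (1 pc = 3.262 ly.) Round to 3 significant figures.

d = 1/p, so σ_d = σ_p / p².
σ_d = 0.0190 / (0.1118)² = 0.0190 / 0.012499 = 1.5201 pc = 1.5201 × 3.262 ly = 4.9586 ly.

4.96 ly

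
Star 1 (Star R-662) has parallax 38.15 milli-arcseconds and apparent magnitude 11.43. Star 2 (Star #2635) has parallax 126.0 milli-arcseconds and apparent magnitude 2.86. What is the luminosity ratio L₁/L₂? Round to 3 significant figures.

L₁/L₂ = 0.00407

d₁ = 1/p₁ = 1/0.03815″ = 26.212 pc; d₂ = 1/p₂ = 1/0.1260″ = 7.9365 pc.
M₁ = m₁ − 5 log₁₀ d₁ + 5 = 11.43 − 7.0925 + 5 = 9.3375.
M₂ = 2.86 − 4.4981 + 5 = 3.3619.
L₁/L₂ = 10^(0.4(M₂ − M₁)) = 10^(0.4 × (-5.9756)) = 10^(-2.39024) = 0.0040716.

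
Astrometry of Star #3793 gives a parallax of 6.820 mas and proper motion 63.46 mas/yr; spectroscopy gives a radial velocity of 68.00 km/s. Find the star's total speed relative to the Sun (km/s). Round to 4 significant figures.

81.05 km/s

d = 1/p = 1/0.006820″ = 146.63 pc.
μ = 63.46 mas/yr = 0.06346 ″/yr.
v_t = 4.740 μ d = 4.740 × 0.06346 × 146.63 = 44.106 km/s.
v = √(v_r² + v_t²) = √(68.00² + 44.106²) = √6569.34 = 81.051 km/s.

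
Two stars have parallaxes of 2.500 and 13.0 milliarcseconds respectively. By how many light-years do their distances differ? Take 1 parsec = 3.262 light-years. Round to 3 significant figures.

d_A = 1/0.002500″ = 400 pc; d_B = 1/0.01300″ = 76.923 pc.
|d_B − d_A| = |76.923 − 400| = 323.08 pc = 323.08 × 3.262 ly = 1053.9 ly.

1050 ly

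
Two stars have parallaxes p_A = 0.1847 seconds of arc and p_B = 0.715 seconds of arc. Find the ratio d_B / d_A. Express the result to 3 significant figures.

0.258

Since d = 1/p, d_B/d_A = p_A/p_B.
= 0.1847 / 0.715 = 0.25832.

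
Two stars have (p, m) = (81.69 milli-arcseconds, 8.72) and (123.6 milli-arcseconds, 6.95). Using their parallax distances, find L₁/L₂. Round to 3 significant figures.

d₁ = 1/p₁ = 1/0.08169″ = 12.241 pc; d₂ = 1/p₂ = 1/0.1236″ = 8.0906 pc.
M₁ = m₁ − 5 log₁₀ d₁ + 5 = 8.72 − 5.4391 + 5 = 8.2809.
M₂ = 6.95 − 4.5399 + 5 = 7.4101.
L₁/L₂ = 10^(0.4(M₂ − M₁)) = 10^(0.4 × (-0.8708)) = 10^(-0.34832) = 0.44841.

L₁/L₂ = 0.448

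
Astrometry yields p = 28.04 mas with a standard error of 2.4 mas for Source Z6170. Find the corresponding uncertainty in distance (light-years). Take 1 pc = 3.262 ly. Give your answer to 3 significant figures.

d = 1/p, so σ_d = σ_p / p².
σ_d = 0.00240 / (0.02804)² = 0.00240 / 0.00078624 = 3.0525 pc = 3.0525 × 3.262 ly = 9.9573 ly.

9.96 ly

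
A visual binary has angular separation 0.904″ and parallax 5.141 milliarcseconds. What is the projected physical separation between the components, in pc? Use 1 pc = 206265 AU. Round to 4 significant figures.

d = 1/p = 1/0.005141″ = 194.51 pc.
At distance d (pc), an angle of θ arcsec spans θ·d AU: s = 0.904 × 194.51 = 175.84 AU.
= 175.84 / 206265 = 0.00085250 pc.

0.0008525 pc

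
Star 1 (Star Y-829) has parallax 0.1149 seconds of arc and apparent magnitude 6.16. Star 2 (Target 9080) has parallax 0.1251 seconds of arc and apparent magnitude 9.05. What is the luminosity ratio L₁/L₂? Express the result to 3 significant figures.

L₁/L₂ = 17.0

d₁ = 1/p₁ = 1/0.1149″ = 8.7032 pc; d₂ = 1/p₂ = 1/0.1251″ = 7.9936 pc.
M₁ = m₁ − 5 log₁₀ d₁ + 5 = 6.16 − 4.6984 + 5 = 6.4616.
M₂ = 9.05 − 4.5137 + 5 = 9.5363.
L₁/L₂ = 10^(0.4(M₂ − M₁)) = 10^(0.4 × 3.0747) = 10^1.22988 = 16.978.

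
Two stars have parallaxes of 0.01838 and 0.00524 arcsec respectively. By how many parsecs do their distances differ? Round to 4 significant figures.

d_A = 1/0.01838″ = 54.407 pc; d_B = 1/0.005240″ = 190.84 pc.
|d_B − d_A| = |190.84 − 54.407| = 136.43 pc.

136.4 pc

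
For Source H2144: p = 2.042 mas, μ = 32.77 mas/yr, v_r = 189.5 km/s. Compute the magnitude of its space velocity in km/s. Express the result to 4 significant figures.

d = 1/p = 1/0.002042″ = 489.72 pc.
μ = 32.77 mas/yr = 0.03277 ″/yr.
v_t = 4.740 μ d = 4.740 × 0.03277 × 489.72 = 76.068 km/s.
v = √(v_r² + v_t²) = √(189.5² + 76.068²) = √41696.6 = 204.2 km/s.

204.2 km/s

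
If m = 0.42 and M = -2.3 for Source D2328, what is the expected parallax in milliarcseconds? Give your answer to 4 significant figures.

m − M = 0.42 − (-2.3) = 2.72.
d = 10^((m−M)/5 + 1) = 10^1.544 = 34.995 pc.
p = 1/d = 1/34.995 = 0.028576 arcsec = 28.576 mas.

28.58 mas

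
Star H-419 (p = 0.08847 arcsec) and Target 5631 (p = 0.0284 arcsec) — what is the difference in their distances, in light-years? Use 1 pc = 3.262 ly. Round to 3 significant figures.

78.0 ly

d_A = 1/0.08847″ = 11.303 pc; d_B = 1/0.02840″ = 35.211 pc.
|d_B − d_A| = |35.211 − 11.303| = 23.908 pc = 23.908 × 3.262 ly = 77.988 ly.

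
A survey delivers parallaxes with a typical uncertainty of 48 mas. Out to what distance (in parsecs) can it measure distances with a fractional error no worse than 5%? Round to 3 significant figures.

σ_d/d = σ_p/p, so the condition is σ_p/p ≤ 0.05, i.e. p ≥ σ_p/0.05.
p_min = 48/0.05 = 960 mas = 0.96 arcsec.
d_max = 1/p_min = 1/0.96 = 1.0417 pc.

1.04 pc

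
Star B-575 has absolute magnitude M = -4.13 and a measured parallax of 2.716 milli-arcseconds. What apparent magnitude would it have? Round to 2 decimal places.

m = 3.70

d = 1/p = 1/0.002716″ = 368.19 pc.
m − M = 5 log₁₀ d − 5 = 5 log₁₀(368.19) − 5 = 12.8304 − 5 = 7.8304.
m = M + (m − M) = -4.13 + 7.8304 = 3.70.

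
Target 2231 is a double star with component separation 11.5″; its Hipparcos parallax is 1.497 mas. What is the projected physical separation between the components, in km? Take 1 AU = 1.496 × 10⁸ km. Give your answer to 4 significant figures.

d = 1/p = 1/0.001497″ = 668 pc.
At distance d (pc), an angle of θ arcsec spans θ·d AU: s = 11.5 × 668 = 7682 AU.
= 7682 × 1.496 × 10⁸ km = 1.1492 × 10^12 km.

1.149 × 10^12 km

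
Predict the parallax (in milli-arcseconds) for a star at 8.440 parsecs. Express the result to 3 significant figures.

p = 1/d = 1/8.44 = 0.11848 arcsec.
= 0.11848 × 1000 = 118.48 mas.

118 mas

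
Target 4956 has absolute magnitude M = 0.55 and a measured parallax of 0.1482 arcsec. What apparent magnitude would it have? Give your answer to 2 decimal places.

m = -0.30

d = 1/p = 1/0.1482″ = 6.7476 pc.
m − M = 5 log₁₀ d − 5 = 5 log₁₀(6.7476) − 5 = 4.1457 − 5 = -0.8543.
m = M + (m − M) = 0.55 + (-0.8543) = -0.30.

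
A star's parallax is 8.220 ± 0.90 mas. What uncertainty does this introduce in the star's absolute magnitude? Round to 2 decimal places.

σ_M = 0.24 mag

M = m − 5 log₁₀ d + 5 = m + 5 log₁₀ p + 5, so ∂M/∂p = 5/(p ln 10).
σ_M = (5/ln 10) · (σ_p/p) = 2.1715 × 0.90/8.220 = 2.1715 × 0.10949 = 0.23776.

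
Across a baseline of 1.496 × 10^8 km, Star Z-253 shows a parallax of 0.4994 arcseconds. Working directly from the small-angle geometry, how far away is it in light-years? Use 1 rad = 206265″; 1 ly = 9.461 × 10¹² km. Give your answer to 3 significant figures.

6.53 ly

θ = 0.4994″ = 0.4994/206265 = 2.4212 × 10^-6 rad.
d = B/θ = (1.496 × 10^8) / (2.4212 × 10^-6) = 6.1788 × 10^13 km = (6.1788 × 10^13) / (9.461 × 10^12) ly = 6.5308 ly.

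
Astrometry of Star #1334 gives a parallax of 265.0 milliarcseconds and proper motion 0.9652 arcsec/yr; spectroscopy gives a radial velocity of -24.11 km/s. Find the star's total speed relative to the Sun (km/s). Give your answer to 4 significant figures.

29.65 km/s

d = 1/p = 1/0.2650″ = 3.7736 pc.
v_t = 4.740 μ d = 4.740 × 0.9652 × 3.7736 = 17.264 km/s.
v = √(v_r² + v_t²) = √((-24.11)² + 17.264²) = √879.338 = 29.654 km/s.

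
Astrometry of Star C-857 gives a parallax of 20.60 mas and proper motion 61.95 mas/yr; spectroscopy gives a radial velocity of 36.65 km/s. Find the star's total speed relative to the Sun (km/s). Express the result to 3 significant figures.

39.3 km/s

d = 1/p = 1/0.02060″ = 48.544 pc.
μ = 61.95 mas/yr = 0.06195 ″/yr.
v_t = 4.740 μ d = 4.740 × 0.06195 × 48.544 = 14.255 km/s.
v = √(v_r² + v_t²) = √(36.65² + 14.255²) = √1546.43 = 39.325 km/s.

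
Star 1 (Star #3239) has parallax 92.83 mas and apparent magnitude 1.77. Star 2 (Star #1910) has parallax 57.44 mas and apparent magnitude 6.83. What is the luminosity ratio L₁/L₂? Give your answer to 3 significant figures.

d₁ = 1/p₁ = 1/0.09283″ = 10.772 pc; d₂ = 1/p₂ = 1/0.05744″ = 17.409 pc.
M₁ = m₁ − 5 log₁₀ d₁ + 5 = 1.77 − 5.1615 + 5 = 1.6085.
M₂ = 6.83 − 6.2039 + 5 = 5.6261.
L₁/L₂ = 10^(0.4(M₂ − M₁)) = 10^(0.4 × 4.0176) = 10^1.60704 = 40.461.

L₁/L₂ = 40.5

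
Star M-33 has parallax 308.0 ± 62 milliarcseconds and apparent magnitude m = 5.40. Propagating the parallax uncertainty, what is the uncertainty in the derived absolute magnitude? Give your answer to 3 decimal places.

σ_M = 0.437 mag

M = m − 5 log₁₀ d + 5 = m + 5 log₁₀ p + 5, so ∂M/∂p = 5/(p ln 10).
σ_M = (5/ln 10) · (σ_p/p) = 2.1715 × 62/308.0 = 2.1715 × 0.2013 = 0.43712.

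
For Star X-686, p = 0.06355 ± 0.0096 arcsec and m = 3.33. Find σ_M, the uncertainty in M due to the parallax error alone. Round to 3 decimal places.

M = m − 5 log₁₀ d + 5 = m + 5 log₁₀ p + 5, so ∂M/∂p = 5/(p ln 10).
σ_M = (5/ln 10) · (σ_p/p) = 2.1715 × 0.0096/0.06355 = 2.1715 × 0.15106 = 0.32803.

σ_M = 0.328 mag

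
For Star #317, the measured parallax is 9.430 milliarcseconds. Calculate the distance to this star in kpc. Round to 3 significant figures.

p = 9.430 milliarcseconds = 0.009430 arcsec.
d = 1/p = 1/0.009430 = 106.04 pc.
= 0.10604 kpc.

0.106 kpc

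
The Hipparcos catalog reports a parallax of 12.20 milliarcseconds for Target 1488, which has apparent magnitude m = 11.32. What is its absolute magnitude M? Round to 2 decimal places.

d = 1/p = 1/0.01220″ = 81.967 pc.
m − M = 5 log₁₀(81.967) − 5 = 9.5682 − 5 = 4.5682.
M = m − (m − M) = 11.32 − 4.5682 = 6.75.

M = 6.75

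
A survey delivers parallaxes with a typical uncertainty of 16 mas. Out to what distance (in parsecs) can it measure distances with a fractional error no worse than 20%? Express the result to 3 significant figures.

12.5 pc

σ_d/d = σ_p/p, so the condition is σ_p/p ≤ 0.20, i.e. p ≥ σ_p/0.20.
p_min = 16/0.20 = 80 mas = 0.08 arcsec.
d_max = 1/p_min = 1/0.08 = 12.5 pc.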